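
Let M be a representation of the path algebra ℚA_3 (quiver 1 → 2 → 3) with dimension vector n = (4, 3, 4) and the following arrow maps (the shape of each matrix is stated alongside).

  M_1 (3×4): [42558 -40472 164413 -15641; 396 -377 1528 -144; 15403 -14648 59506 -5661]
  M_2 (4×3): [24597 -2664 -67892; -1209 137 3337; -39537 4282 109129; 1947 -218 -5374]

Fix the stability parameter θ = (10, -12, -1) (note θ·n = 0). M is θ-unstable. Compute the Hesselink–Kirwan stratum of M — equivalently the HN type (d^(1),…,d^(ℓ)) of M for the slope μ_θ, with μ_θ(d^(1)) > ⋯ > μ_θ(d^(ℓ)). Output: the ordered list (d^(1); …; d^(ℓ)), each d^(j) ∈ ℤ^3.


Interval decomposition of M: I[1,1], I[1,3]^3, I[3,3].
HN type (ℓ=2): μ^(1)=10; μ^(2)=-1

((1, 0, 0); (3, 3, 4))


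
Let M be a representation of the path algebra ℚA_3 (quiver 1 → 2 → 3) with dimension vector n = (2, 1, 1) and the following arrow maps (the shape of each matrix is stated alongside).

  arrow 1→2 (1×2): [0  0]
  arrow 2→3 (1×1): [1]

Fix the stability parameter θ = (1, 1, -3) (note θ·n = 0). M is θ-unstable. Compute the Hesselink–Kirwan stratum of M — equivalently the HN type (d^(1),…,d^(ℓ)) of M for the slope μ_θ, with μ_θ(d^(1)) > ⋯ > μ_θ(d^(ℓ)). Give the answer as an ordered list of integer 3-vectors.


Via rank(M_{q-1}∘⋯∘M_p): M ≅ I[1,1]^2, I[2,3].
μ_θ-semistable layers: μ^(1)=1; μ^(2)=-1

((2, 0, 0); (0, 1, 1))


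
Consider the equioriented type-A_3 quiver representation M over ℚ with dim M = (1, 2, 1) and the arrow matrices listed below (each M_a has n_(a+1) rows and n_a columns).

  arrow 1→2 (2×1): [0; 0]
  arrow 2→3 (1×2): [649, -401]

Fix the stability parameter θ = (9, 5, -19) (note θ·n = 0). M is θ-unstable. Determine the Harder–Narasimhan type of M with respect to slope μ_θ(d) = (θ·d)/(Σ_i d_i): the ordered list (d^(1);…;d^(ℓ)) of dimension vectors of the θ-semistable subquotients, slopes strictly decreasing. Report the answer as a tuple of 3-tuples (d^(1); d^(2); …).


Barcode: M ≅ I[1,1], I[2,2], I[2,3]. HN layers by μ_θ (3 steps, strictly decreasing):
  μ^(1)=9; μ^(2)=5; μ^(3)=-7

((1, 0, 0); (0, 1, 0); (0, 1, 1))


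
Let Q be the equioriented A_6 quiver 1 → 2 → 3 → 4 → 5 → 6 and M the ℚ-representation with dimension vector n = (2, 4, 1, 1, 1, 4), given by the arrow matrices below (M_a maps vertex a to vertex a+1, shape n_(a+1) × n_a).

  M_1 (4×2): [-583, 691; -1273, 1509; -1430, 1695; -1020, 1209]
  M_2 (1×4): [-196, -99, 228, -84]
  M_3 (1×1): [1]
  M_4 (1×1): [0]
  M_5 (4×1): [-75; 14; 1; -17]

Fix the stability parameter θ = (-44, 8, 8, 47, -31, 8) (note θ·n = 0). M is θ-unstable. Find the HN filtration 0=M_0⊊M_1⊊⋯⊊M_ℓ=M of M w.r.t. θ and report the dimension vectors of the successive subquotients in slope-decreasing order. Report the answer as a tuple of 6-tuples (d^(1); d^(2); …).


Via rank(M_{q-1}∘⋯∘M_p): M ≅ I[1,2], I[1,4], I[2,2]^2, I[5,6], I[6,6]^3.
μ_θ-semistable layers: μ^(1)=47; μ^(2)=8; μ^(3)=-31; μ^(4)=-44

((0, 0, 0, 1, 0, 0); (0, 4, 1, 0, 0, 4); (0, 0, 0, 0, 1, 0); (2, 0, 0, 0, 0, 0))


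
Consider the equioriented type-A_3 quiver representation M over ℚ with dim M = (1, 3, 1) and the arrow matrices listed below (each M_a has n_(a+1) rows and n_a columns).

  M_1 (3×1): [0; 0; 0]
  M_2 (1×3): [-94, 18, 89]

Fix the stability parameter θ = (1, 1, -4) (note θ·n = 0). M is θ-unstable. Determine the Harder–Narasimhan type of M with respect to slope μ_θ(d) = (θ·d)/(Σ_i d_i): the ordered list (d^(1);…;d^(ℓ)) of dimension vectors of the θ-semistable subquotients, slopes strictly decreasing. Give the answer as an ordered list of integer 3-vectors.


Barcode: M ≅ I[1,1], I[2,2]^2, I[2,3]. HN layers by μ_θ (2 steps, strictly decreasing):
  μ^(1)=1; μ^(2)=-3/2

((1, 2, 0); (0, 1, 1))


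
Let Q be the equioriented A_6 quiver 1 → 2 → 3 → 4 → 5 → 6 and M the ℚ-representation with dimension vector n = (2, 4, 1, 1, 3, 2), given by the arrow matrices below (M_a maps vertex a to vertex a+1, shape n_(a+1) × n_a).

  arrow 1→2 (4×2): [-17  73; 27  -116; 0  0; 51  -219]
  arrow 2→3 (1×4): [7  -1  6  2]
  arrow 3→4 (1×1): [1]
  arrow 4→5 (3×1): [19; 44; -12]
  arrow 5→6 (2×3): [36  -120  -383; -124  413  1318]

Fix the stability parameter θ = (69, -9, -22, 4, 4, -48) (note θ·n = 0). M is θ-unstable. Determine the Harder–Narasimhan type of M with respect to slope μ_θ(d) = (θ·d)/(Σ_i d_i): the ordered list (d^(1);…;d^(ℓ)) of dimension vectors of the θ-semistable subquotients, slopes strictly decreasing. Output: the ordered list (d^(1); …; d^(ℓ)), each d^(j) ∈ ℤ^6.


Via rank(M_{q-1}∘⋯∘M_p): M ≅ I[1,2], I[1,5], I[2,2]^2, I[5,6]^2.
μ_θ-semistable layers: μ^(1)=30; μ^(2)=46/5; μ^(3)=-9; μ^(4)=-22

((1, 1, 0, 0, 0, 0); (1, 1, 1, 1, 1, 0); (0, 2, 0, 0, 0, 0); (0, 0, 0, 0, 2, 2))


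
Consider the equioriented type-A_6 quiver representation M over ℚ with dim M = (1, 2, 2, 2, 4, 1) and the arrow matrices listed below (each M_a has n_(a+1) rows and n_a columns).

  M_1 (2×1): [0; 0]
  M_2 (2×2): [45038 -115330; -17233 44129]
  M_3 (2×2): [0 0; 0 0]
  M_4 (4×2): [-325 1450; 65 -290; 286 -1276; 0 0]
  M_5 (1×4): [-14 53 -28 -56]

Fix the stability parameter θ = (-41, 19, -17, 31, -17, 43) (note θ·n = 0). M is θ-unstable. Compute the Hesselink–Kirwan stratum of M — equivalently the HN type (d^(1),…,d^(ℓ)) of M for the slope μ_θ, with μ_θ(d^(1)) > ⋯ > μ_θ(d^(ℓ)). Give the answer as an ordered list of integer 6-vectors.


Via rank(M_{q-1}∘⋯∘M_p): M ≅ I[1,1], I[2,3]^2, I[4,4], I[4,6], I[5,5]^3.
μ_θ-semistable layers: μ^(1)=43; μ^(2)=31; μ^(3)=7; μ^(4)=1; μ^(5)=-17; μ^(6)=-41

((0, 0, 0, 0, 0, 1); (0, 0, 0, 1, 0, 0); (0, 0, 0, 1, 1, 0); (0, 2, 2, 0, 0, 0); (0, 0, 0, 0, 3, 0); (1, 0, 0, 0, 0, 0))


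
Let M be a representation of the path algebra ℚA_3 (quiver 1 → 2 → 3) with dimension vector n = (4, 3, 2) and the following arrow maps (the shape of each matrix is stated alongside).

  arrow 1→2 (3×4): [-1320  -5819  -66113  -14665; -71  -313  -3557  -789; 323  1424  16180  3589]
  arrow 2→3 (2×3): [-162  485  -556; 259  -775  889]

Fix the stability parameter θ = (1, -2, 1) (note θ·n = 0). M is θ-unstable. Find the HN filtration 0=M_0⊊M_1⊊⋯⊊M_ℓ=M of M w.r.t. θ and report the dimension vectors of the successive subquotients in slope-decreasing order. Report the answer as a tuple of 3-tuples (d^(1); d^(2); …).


Interval decomposition of M: I[1,1], I[1,2], I[1,3]^2.
HN type (ℓ=2): μ^(1)=1; μ^(2)=-1/2

((1, 0, 2); (3, 3, 0))


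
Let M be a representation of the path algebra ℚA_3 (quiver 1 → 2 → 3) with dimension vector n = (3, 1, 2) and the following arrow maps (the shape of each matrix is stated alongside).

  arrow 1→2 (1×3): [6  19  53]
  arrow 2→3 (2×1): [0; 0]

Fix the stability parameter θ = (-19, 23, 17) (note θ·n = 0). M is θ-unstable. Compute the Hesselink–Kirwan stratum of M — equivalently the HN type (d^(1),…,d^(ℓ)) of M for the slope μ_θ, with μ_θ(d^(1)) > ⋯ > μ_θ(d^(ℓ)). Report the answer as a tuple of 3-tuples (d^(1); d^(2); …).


Barcode: M ≅ I[1,1]^2, I[1,2], I[3,3]^2. HN layers by μ_θ (3 steps, strictly decreasing):
  μ^(1)=23; μ^(2)=17; μ^(3)=-19

((0, 1, 0); (0, 0, 2); (3, 0, 0))


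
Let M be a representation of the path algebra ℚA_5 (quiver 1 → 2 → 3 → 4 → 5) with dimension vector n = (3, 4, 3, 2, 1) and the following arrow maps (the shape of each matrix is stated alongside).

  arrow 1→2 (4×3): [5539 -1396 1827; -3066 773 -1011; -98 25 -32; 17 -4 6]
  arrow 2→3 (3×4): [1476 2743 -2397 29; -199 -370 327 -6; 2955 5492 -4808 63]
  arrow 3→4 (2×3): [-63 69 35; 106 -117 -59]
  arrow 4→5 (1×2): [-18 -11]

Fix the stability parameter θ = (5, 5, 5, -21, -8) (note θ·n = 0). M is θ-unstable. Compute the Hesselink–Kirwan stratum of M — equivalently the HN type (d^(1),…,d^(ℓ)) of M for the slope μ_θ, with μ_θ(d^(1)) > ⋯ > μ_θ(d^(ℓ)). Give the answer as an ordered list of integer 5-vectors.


Interval decomposition of M: I[1,3], I[1,4], I[1,5], I[2,2].
HN type (ℓ=3): μ^(1)=5; μ^(2)=-3/2; μ^(3)=-14/5

((1, 2, 1, 0, 0); (1, 1, 1, 1, 0); (1, 1, 1, 1, 1))


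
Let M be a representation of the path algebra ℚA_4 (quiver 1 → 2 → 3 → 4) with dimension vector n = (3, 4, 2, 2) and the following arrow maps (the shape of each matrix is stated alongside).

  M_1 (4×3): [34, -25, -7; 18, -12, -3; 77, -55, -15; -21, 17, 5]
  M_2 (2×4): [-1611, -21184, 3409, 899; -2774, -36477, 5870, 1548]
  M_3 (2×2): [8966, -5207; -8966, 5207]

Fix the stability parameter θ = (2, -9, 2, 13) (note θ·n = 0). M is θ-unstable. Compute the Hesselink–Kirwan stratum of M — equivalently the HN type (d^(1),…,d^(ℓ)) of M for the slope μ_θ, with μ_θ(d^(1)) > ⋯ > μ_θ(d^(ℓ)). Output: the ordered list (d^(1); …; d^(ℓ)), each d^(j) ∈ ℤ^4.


Barcode: M ≅ I[1,2], I[1,3], I[1,4], I[2,2], I[4,4]. HN layers by μ_θ (4 steps, strictly decreasing):
  μ^(1)=13; μ^(2)=2; μ^(3)=-7/2; μ^(4)=-9

((0, 0, 0, 2); (0, 0, 2, 0); (3, 3, 0, 0); (0, 1, 0, 0))


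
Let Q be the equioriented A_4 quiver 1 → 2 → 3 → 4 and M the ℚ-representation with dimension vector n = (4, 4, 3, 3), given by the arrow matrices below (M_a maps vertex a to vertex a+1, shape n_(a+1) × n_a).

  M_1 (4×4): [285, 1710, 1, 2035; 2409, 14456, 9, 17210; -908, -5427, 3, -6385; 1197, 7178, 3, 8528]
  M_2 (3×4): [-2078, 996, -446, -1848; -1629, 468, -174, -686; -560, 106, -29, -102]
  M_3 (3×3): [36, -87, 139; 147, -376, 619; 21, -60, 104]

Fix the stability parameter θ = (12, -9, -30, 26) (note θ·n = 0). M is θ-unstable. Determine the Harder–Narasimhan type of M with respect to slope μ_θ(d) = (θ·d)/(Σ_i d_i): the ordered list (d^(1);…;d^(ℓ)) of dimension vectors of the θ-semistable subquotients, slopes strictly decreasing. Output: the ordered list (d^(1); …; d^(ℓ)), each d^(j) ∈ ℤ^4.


Interval decomposition of M: I[1,1], I[1,2], I[1,4]^2, I[2,4].
HN type (ℓ=5): μ^(1)=26; μ^(2)=12; μ^(3)=3/2; μ^(4)=-9; μ^(5)=-39/2

((0, 0, 0, 3); (1, 0, 0, 0); (1, 1, 0, 0); (2, 2, 2, 0); (0, 1, 1, 0))


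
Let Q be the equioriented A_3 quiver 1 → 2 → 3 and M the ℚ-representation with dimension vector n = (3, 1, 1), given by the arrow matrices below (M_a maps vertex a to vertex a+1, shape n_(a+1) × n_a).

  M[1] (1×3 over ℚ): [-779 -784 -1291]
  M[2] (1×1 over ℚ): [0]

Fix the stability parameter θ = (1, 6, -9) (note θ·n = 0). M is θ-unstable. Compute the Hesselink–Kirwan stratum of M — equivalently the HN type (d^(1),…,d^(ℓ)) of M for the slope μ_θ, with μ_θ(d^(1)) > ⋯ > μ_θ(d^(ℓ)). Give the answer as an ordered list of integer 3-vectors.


Interval decomposition of M: I[1,1]^2, I[1,2], I[3,3].
HN type (ℓ=3): μ^(1)=6; μ^(2)=1; μ^(3)=-9

((0, 1, 0); (3, 0, 0); (0, 0, 1))


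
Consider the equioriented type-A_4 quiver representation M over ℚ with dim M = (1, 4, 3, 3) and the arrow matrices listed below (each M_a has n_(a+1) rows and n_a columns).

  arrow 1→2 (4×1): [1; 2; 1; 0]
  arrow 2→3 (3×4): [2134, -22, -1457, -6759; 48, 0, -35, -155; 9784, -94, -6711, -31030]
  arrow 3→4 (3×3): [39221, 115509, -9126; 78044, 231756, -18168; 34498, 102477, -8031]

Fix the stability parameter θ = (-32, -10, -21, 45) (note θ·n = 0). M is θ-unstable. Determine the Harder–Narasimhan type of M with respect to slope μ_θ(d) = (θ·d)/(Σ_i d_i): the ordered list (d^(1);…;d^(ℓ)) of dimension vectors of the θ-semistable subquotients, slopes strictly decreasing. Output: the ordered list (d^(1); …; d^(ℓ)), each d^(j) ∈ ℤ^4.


Interval decomposition of M: I[1,3], I[2,2], I[2,4]^2, I[4,4].
HN type (ℓ=4): μ^(1)=45; μ^(2)=-10; μ^(3)=-31/2; μ^(4)=-32

((0, 0, 0, 3); (0, 1, 0, 0); (0, 3, 3, 0); (1, 0, 0, 0))


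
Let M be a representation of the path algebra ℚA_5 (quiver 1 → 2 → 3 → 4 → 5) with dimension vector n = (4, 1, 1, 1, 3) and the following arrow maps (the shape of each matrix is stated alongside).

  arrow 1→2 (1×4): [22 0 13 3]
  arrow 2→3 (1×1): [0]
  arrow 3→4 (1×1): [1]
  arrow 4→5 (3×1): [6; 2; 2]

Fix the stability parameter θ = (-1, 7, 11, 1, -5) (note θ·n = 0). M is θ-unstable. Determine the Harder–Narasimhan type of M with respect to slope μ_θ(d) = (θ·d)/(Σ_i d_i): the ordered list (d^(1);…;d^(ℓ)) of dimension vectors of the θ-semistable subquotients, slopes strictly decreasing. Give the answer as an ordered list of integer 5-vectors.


Interval decomposition of M: I[1,1]^3, I[1,2], I[3,5], I[5,5]^2.
HN type (ℓ=4): μ^(1)=7; μ^(2)=7/3; μ^(3)=-1; μ^(4)=-5

((0, 1, 0, 0, 0); (0, 0, 1, 1, 1); (4, 0, 0, 0, 0); (0, 0, 0, 0, 2))


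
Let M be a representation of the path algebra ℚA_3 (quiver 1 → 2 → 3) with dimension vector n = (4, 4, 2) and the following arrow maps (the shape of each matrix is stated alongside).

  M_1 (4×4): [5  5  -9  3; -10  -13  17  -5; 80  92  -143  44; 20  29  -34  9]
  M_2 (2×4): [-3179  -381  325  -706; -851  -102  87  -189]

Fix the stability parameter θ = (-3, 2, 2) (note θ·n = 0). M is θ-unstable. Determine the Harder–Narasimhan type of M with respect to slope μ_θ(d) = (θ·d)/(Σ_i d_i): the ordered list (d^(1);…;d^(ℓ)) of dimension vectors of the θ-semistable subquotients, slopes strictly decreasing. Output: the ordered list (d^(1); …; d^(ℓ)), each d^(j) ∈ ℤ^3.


Interval decomposition of M: I[1,1], I[1,2], I[1,3]^2, I[2,2].
HN type (ℓ=2): μ^(1)=2; μ^(2)=-3

((0, 4, 2); (4, 0, 0))


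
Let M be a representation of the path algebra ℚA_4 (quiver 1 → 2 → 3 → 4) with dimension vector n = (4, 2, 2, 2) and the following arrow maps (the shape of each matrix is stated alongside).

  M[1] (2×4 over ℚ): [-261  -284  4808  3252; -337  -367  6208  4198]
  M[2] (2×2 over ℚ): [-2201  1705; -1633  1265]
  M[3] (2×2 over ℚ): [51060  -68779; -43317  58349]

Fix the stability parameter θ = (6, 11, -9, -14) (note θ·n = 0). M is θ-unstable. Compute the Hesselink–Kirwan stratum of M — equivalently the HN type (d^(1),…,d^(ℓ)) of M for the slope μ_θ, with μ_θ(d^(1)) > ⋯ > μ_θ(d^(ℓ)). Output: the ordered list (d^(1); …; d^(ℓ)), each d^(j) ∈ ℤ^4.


Barcode: M ≅ I[1,1]^2, I[1,2], I[1,4], I[3,4]. HN layers by μ_θ (4 steps, strictly decreasing):
  μ^(1)=11; μ^(2)=6; μ^(3)=-3/2; μ^(4)=-23/2

((0, 1, 0, 0); (3, 0, 0, 0); (1, 1, 1, 1); (0, 0, 1, 1))


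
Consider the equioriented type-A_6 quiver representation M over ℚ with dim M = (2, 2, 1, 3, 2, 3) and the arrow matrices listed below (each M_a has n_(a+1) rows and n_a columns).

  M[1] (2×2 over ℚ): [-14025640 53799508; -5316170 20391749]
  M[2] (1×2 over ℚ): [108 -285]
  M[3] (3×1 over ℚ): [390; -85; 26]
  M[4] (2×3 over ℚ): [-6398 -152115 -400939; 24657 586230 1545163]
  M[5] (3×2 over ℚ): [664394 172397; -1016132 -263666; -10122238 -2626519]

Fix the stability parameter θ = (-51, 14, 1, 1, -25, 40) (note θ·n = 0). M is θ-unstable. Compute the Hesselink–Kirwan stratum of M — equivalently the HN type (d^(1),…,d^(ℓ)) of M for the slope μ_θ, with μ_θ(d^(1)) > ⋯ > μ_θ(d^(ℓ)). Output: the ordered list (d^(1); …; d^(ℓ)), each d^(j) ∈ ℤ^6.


Interval decomposition of M: I[1,1], I[1,5], I[2,2], I[4,4], I[4,6], I[6,6]^2.
HN type (ℓ=6): μ^(1)=40; μ^(2)=14; μ^(3)=1; μ^(4)=-9/4; μ^(5)=-12; μ^(6)=-51

((0, 0, 0, 0, 0, 3); (0, 1, 0, 0, 0, 0); (0, 0, 0, 1, 0, 0); (0, 1, 1, 1, 1, 0); (0, 0, 0, 1, 1, 0); (2, 0, 0, 0, 0, 0))


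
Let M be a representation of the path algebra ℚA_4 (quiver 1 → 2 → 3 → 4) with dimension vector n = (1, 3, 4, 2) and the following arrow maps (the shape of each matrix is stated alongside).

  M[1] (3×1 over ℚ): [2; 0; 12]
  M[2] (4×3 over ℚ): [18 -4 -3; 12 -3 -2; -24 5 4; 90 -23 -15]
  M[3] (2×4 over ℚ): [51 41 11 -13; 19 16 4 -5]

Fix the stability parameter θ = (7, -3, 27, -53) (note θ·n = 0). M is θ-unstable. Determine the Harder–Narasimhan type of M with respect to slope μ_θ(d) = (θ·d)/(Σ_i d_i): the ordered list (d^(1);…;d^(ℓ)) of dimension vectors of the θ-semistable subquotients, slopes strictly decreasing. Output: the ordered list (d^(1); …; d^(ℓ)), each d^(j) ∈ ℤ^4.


Barcode: M ≅ I[1,2], I[2,4]^2, I[3,3]^2. HN layers by μ_θ (3 steps, strictly decreasing):
  μ^(1)=27; μ^(2)=2; μ^(3)=-29/3

((0, 0, 2, 0); (1, 1, 0, 0); (0, 2, 2, 2))


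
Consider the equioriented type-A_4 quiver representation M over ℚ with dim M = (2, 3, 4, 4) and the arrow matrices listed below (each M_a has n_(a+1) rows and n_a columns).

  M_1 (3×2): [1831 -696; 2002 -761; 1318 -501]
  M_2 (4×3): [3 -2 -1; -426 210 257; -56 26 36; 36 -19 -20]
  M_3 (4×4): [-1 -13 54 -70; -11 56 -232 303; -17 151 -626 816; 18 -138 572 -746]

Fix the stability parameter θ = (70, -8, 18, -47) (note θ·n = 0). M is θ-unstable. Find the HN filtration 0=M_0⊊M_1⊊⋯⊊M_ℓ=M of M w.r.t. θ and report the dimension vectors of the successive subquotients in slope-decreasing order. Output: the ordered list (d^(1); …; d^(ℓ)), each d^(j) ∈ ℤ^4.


Barcode: M ≅ I[1,4]^2, I[2,4], I[3,3], I[4,4]. HN layers by μ_θ (4 steps, strictly decreasing):
  μ^(1)=18; μ^(2)=33/4; μ^(3)=-37/3; μ^(4)=-47

((0, 0, 1, 0); (2, 2, 2, 2); (0, 1, 1, 1); (0, 0, 0, 1))


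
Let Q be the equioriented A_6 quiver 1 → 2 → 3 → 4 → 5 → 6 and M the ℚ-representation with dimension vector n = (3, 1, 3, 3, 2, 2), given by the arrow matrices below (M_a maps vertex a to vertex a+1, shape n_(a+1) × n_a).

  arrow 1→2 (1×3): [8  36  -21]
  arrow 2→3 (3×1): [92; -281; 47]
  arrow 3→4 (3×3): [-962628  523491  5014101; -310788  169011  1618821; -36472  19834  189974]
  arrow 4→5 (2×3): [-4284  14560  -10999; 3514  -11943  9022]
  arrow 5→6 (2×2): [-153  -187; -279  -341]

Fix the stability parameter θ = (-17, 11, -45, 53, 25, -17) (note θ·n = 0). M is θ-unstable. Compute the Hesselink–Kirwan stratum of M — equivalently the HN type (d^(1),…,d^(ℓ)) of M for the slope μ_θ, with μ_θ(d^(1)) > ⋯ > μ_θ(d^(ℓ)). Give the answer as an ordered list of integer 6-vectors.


Via rank(M_{q-1}∘⋯∘M_p): M ≅ I[1,1]^2, I[1,3], I[3,3], I[3,6], I[4,4], I[4,5], I[6,6].
μ_θ-semistable layers: μ^(1)=53; μ^(2)=39; μ^(3)=61/3; μ^(4)=-17; μ^(5)=-45

((0, 0, 0, 1, 0, 0); (0, 0, 0, 1, 1, 0); (0, 0, 0, 1, 1, 1); (3, 1, 1, 0, 0, 1); (0, 0, 2, 0, 0, 0))


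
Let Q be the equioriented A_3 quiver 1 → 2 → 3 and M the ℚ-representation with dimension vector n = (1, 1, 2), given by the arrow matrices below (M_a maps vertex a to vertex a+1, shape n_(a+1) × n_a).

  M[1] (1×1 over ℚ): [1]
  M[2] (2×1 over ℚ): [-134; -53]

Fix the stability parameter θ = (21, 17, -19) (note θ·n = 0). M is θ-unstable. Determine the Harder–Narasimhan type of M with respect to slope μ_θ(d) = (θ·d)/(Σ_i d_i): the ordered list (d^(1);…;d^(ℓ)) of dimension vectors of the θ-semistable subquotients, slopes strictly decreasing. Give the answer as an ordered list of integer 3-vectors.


Via rank(M_{q-1}∘⋯∘M_p): M ≅ I[1,3], I[3,3].
μ_θ-semistable layers: μ^(1)=19/3; μ^(2)=-19

((1, 1, 1); (0, 0, 1))


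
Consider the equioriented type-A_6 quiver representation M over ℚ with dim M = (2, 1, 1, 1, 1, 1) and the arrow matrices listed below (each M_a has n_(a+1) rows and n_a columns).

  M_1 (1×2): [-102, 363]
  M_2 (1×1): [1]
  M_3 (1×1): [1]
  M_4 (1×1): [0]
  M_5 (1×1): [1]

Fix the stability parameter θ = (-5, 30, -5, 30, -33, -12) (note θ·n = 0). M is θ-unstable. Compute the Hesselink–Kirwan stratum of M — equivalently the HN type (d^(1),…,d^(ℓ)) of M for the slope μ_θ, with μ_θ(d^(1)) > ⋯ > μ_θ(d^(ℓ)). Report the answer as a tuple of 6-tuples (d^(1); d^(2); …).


Interval decomposition of M: I[1,1], I[1,4], I[5,6].
HN type (ℓ=5): μ^(1)=30; μ^(2)=25/2; μ^(3)=-5; μ^(4)=-12; μ^(5)=-33

((0, 0, 0, 1, 0, 0); (0, 1, 1, 0, 0, 0); (2, 0, 0, 0, 0, 0); (0, 0, 0, 0, 0, 1); (0, 0, 0, 0, 1, 0))


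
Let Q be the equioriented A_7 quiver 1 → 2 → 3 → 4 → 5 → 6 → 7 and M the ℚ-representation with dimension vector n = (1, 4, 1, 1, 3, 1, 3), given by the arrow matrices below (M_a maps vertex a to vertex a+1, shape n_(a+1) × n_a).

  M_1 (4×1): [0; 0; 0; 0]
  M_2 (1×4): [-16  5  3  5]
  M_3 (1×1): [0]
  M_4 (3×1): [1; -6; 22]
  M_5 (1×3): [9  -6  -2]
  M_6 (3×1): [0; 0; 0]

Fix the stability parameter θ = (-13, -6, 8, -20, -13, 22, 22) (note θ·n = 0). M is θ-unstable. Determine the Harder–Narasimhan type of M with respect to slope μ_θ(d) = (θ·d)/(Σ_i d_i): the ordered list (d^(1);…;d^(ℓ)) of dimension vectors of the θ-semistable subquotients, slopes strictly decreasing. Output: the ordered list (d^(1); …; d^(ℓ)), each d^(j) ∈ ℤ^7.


Via rank(M_{q-1}∘⋯∘M_p): M ≅ I[1,1], I[2,2]^3, I[2,3], I[4,6], I[5,5]^2, I[7,7]^3.
μ_θ-semistable layers: μ^(1)=22; μ^(2)=8; μ^(3)=-6; μ^(4)=-13; μ^(5)=-20

((0, 0, 0, 0, 0, 1, 3); (0, 0, 1, 0, 0, 0, 0); (0, 4, 0, 0, 0, 0, 0); (1, 0, 0, 0, 3, 0, 0); (0, 0, 0, 1, 0, 0, 0))


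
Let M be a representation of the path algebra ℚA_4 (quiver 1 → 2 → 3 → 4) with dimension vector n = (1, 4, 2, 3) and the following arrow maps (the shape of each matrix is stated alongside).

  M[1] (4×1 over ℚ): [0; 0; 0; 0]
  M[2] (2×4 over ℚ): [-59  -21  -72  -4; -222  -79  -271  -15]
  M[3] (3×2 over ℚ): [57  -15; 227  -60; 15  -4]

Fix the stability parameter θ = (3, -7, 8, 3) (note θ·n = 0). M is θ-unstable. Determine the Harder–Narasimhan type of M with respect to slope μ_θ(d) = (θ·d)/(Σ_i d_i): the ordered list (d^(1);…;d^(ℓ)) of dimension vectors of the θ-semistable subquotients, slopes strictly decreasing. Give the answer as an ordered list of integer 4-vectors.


Barcode: M ≅ I[1,1], I[2,2]^2, I[2,4]^2, I[4,4]. HN layers by μ_θ (3 steps, strictly decreasing):
  μ^(1)=11/2; μ^(2)=3; μ^(3)=-7

((0, 0, 2, 2); (1, 0, 0, 1); (0, 4, 0, 0))


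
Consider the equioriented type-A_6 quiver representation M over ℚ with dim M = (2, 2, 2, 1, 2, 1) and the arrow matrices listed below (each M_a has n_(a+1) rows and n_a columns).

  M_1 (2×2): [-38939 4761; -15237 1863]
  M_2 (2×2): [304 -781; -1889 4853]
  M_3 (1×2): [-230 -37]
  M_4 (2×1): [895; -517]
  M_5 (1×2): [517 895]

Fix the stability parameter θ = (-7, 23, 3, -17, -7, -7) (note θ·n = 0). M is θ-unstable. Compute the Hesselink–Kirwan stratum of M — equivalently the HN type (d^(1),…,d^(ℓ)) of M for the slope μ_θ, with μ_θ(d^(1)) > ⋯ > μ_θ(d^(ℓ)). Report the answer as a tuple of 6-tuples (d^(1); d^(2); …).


Barcode: M ≅ I[1,1], I[1,3], I[2,5], I[5,6]. HN layers by μ_θ (3 steps, strictly decreasing):
  μ^(1)=13; μ^(2)=1/2; μ^(3)=-7

((0, 1, 1, 0, 0, 0); (0, 1, 1, 1, 1, 0); (2, 0, 0, 0, 1, 1))


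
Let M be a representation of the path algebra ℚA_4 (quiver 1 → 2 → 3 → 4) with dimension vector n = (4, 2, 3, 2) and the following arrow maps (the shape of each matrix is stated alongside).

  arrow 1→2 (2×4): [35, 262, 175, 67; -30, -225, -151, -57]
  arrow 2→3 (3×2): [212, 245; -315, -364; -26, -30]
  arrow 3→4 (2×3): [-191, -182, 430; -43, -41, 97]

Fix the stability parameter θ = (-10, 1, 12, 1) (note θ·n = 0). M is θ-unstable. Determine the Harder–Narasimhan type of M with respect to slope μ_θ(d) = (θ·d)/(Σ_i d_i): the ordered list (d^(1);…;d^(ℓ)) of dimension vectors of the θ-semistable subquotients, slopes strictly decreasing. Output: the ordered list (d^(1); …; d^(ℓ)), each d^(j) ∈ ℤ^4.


Via rank(M_{q-1}∘⋯∘M_p): M ≅ I[1,1]^2, I[1,4]^2, I[3,3].
μ_θ-semistable layers: μ^(1)=12; μ^(2)=13/2; μ^(3)=1; μ^(4)=-10

((0, 0, 1, 0); (0, 0, 2, 2); (0, 2, 0, 0); (4, 0, 0, 0))


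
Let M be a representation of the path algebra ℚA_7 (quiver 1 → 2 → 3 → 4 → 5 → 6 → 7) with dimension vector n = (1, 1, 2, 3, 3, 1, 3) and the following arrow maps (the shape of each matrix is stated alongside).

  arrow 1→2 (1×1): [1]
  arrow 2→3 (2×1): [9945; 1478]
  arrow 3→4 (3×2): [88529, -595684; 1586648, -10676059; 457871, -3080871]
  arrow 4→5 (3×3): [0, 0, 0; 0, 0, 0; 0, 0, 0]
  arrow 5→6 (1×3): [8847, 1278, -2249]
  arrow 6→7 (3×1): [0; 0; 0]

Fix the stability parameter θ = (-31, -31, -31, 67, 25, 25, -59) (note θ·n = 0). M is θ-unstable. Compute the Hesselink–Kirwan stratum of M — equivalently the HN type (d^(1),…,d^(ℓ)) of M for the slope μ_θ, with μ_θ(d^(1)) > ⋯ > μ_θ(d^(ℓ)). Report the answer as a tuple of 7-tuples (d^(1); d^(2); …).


Barcode: M ≅ I[1,4], I[3,4], I[4,4], I[5,5]^2, I[5,6], I[7,7]^3. HN layers by μ_θ (4 steps, strictly decreasing):
  μ^(1)=67; μ^(2)=25; μ^(3)=-31; μ^(4)=-59

((0, 0, 0, 3, 0, 0, 0); (0, 0, 0, 0, 3, 1, 0); (1, 1, 2, 0, 0, 0, 0); (0, 0, 0, 0, 0, 0, 3))


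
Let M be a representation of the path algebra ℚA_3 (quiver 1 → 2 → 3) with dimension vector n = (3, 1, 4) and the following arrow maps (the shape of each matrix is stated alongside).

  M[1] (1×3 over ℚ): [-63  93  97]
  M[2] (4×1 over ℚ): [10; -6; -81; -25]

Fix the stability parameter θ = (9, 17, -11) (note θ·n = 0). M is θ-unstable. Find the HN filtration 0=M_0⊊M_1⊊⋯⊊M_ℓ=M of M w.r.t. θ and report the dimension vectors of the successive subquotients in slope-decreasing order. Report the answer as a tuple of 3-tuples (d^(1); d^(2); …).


Barcode: M ≅ I[1,1]^2, I[1,3], I[3,3]^3. HN layers by μ_θ (3 steps, strictly decreasing):
  μ^(1)=9; μ^(2)=5; μ^(3)=-11

((2, 0, 0); (1, 1, 1); (0, 0, 3))


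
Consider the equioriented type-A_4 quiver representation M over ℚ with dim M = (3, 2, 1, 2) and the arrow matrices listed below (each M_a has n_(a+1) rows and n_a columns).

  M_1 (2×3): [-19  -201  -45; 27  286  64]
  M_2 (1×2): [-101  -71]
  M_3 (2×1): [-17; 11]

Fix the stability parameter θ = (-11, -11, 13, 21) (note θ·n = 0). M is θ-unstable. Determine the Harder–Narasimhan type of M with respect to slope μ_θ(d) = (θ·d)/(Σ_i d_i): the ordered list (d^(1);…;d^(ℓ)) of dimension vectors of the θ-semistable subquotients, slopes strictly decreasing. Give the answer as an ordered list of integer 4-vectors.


Interval decomposition of M: I[1,1], I[1,2], I[1,4], I[4,4].
HN type (ℓ=3): μ^(1)=21; μ^(2)=13; μ^(3)=-11

((0, 0, 0, 2); (0, 0, 1, 0); (3, 2, 0, 0))


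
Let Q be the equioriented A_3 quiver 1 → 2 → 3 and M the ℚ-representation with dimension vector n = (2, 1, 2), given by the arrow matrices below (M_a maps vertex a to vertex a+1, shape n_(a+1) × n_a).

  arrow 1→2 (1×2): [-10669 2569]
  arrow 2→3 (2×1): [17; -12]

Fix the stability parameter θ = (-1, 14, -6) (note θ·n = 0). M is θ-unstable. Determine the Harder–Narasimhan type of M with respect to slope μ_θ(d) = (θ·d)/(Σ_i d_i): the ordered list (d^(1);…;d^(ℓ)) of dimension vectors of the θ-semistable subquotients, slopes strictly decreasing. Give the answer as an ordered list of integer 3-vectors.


Barcode: M ≅ I[1,1], I[1,3], I[3,3]. HN layers by μ_θ (3 steps, strictly decreasing):
  μ^(1)=4; μ^(2)=-1; μ^(3)=-6

((0, 1, 1); (2, 0, 0); (0, 0, 1))


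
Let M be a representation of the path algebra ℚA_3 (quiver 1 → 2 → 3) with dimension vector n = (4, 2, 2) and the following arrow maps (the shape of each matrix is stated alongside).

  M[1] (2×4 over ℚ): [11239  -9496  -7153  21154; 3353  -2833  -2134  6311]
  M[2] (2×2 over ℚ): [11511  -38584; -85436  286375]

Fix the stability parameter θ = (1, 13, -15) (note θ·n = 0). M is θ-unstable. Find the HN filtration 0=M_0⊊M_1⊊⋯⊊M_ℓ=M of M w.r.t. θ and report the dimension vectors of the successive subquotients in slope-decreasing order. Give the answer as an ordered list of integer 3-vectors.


Via rank(M_{q-1}∘⋯∘M_p): M ≅ I[1,1]^2, I[1,3]^2.
μ_θ-semistable layers: μ^(1)=1; μ^(2)=-1/3

((2, 0, 0); (2, 2, 2))


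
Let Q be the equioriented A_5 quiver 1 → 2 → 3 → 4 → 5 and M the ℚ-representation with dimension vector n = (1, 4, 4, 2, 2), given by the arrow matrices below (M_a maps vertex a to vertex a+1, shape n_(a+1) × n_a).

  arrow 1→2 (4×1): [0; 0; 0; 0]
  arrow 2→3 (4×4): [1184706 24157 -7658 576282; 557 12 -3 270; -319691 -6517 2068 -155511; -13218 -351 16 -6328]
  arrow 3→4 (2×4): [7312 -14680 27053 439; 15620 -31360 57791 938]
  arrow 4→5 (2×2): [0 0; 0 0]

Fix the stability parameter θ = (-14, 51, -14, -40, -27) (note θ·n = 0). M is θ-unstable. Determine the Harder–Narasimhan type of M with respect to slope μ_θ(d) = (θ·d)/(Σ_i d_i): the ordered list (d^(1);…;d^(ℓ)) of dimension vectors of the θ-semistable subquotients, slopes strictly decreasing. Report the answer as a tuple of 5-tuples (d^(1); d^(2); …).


Via rank(M_{q-1}∘⋯∘M_p): M ≅ I[1,1], I[2,3]^2, I[2,4]^2, I[5,5]^2.
μ_θ-semistable layers: μ^(1)=37/2; μ^(2)=-1; μ^(3)=-14; μ^(4)=-27

((0, 2, 2, 0, 0); (0, 2, 2, 2, 0); (1, 0, 0, 0, 0); (0, 0, 0, 0, 2))


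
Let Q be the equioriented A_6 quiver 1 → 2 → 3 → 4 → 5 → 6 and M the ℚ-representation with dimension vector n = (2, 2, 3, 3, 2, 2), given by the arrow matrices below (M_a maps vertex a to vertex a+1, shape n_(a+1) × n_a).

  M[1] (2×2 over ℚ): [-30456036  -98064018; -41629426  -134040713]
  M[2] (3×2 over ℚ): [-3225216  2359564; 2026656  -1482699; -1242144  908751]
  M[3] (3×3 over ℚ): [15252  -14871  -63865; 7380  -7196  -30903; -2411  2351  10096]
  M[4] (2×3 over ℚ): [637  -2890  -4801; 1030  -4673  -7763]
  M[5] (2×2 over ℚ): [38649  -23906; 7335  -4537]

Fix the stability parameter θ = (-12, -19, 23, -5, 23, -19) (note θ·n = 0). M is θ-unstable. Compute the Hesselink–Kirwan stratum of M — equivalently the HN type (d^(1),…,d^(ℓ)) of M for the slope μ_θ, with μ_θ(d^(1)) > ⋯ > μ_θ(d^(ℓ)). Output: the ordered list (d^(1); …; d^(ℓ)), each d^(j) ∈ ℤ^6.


Barcode: M ≅ I[1,1], I[1,6], I[2,2], I[3,4], I[3,6]. HN layers by μ_θ (5 steps, strictly decreasing):
  μ^(1)=9; μ^(2)=11/2; μ^(3)=-12; μ^(4)=-31/2; μ^(5)=-19

((0, 0, 1, 1, 0, 0); (0, 0, 2, 2, 2, 2); (1, 0, 0, 0, 0, 0); (1, 1, 0, 0, 0, 0); (0, 1, 0, 0, 0, 0))


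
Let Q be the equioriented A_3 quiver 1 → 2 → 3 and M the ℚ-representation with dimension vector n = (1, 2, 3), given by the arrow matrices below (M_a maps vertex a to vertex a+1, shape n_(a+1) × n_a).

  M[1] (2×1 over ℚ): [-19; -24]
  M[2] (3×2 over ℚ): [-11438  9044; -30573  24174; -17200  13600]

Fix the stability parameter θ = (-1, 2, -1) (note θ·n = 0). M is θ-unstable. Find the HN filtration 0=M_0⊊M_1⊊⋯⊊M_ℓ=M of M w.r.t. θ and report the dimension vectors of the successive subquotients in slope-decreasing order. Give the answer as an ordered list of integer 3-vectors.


Via rank(M_{q-1}∘⋯∘M_p): M ≅ I[1,3], I[2,2], I[3,3]^2.
μ_θ-semistable layers: μ^(1)=2; μ^(2)=1/2; μ^(3)=-1

((0, 1, 0); (0, 1, 1); (1, 0, 2))


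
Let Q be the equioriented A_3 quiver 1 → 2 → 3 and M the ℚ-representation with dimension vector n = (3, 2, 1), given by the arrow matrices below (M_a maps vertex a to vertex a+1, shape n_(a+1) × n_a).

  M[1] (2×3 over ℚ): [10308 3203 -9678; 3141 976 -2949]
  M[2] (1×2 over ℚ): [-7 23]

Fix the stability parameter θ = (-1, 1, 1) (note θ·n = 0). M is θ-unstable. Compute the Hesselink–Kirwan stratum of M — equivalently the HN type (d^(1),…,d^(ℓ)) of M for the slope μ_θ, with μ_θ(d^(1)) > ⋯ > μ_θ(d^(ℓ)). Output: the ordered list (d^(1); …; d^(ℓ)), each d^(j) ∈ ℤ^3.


Via rank(M_{q-1}∘⋯∘M_p): M ≅ I[1,1], I[1,2], I[1,3].
μ_θ-semistable layers: μ^(1)=1; μ^(2)=-1

((0, 2, 1); (3, 0, 0))


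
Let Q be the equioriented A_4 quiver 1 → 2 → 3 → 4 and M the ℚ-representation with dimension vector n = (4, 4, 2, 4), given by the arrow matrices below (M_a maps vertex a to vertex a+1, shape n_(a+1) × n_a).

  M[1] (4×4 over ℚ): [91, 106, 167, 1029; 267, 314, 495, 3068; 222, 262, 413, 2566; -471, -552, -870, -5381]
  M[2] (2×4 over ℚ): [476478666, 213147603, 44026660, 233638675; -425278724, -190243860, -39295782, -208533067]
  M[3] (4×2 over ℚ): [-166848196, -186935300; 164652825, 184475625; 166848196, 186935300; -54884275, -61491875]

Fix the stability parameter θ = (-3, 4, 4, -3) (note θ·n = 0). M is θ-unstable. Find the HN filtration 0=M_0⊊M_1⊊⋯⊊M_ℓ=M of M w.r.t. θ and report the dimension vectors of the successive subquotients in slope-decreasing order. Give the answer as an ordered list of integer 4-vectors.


Barcode: M ≅ I[1,2]^2, I[1,3], I[1,4], I[4,4]^3. HN layers by μ_θ (3 steps, strictly decreasing):
  μ^(1)=4; μ^(2)=5/3; μ^(3)=-3

((0, 3, 1, 0); (0, 1, 1, 1); (4, 0, 0, 3))


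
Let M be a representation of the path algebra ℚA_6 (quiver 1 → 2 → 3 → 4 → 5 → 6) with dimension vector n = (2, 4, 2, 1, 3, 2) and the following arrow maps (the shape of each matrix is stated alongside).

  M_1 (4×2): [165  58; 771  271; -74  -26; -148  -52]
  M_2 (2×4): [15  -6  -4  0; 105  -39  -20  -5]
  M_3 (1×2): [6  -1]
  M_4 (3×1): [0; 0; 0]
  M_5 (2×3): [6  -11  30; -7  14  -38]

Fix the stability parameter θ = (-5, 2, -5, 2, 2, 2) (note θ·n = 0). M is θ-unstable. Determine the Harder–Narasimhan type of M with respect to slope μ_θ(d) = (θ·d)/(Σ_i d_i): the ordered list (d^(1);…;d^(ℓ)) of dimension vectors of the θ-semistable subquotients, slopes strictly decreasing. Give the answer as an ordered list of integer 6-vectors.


Via rank(M_{q-1}∘⋯∘M_p): M ≅ I[1,3], I[1,4], I[2,2]^2, I[5,5], I[5,6]^2.
μ_θ-semistable layers: μ^(1)=2; μ^(2)=-3/2; μ^(3)=-5

((0, 2, 0, 1, 3, 2); (0, 2, 2, 0, 0, 0); (2, 0, 0, 0, 0, 0))


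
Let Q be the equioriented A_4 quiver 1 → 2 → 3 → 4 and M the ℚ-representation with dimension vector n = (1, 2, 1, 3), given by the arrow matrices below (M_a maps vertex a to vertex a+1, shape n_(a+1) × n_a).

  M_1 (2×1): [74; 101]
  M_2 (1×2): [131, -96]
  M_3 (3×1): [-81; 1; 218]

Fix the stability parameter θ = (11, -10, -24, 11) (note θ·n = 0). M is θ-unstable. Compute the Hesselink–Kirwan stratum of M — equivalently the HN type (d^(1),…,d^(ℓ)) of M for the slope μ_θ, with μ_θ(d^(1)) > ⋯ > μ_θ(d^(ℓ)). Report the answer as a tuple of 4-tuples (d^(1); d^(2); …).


Via rank(M_{q-1}∘⋯∘M_p): M ≅ I[1,4], I[2,2], I[4,4]^2.
μ_θ-semistable layers: μ^(1)=11; μ^(2)=-23/3; μ^(3)=-10

((0, 0, 0, 3); (1, 1, 1, 0); (0, 1, 0, 0))


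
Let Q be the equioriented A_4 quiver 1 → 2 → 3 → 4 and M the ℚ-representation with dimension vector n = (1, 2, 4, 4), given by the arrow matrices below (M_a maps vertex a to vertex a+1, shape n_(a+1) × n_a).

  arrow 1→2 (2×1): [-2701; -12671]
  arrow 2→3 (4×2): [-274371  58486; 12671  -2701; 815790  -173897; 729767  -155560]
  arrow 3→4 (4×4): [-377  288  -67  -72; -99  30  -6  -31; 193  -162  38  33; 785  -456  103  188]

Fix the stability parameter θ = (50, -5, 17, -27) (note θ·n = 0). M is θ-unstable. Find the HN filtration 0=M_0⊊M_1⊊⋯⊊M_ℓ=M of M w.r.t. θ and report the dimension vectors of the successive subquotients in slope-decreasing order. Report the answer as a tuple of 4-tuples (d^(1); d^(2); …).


Via rank(M_{q-1}∘⋯∘M_p): M ≅ I[1,3], I[2,4], I[3,3], I[3,4], I[4,4]^2.
μ_θ-semistable layers: μ^(1)=62/3; μ^(2)=17; μ^(3)=-5; μ^(4)=-27

((1, 1, 1, 0); (0, 0, 1, 0); (0, 1, 2, 2); (0, 0, 0, 2))


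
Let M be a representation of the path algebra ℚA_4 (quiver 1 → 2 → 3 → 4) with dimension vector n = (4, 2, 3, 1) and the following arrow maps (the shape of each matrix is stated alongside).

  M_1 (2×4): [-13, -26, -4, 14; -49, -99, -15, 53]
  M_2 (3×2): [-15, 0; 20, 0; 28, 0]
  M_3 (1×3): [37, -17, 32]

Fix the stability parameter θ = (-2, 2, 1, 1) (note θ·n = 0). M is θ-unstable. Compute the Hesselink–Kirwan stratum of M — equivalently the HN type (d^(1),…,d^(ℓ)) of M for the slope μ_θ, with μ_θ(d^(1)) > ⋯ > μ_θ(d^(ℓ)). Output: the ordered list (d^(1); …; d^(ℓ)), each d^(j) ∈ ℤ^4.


Via rank(M_{q-1}∘⋯∘M_p): M ≅ I[1,1]^2, I[1,2], I[1,4], I[3,3]^2.
μ_θ-semistable layers: μ^(1)=2; μ^(2)=4/3; μ^(3)=1; μ^(4)=-2

((0, 1, 0, 0); (0, 1, 1, 1); (0, 0, 2, 0); (4, 0, 0, 0))


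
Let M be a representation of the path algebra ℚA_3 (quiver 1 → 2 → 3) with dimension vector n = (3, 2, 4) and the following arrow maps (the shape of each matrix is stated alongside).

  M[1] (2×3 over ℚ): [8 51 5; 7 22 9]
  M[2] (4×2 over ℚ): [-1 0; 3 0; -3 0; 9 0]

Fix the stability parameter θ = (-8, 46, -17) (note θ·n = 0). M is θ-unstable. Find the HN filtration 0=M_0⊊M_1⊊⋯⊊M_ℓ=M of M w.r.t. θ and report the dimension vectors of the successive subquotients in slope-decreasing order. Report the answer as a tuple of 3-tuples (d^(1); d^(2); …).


Interval decomposition of M: I[1,1], I[1,2], I[1,3], I[3,3]^3.
HN type (ℓ=4): μ^(1)=46; μ^(2)=29/2; μ^(3)=-8; μ^(4)=-17

((0, 1, 0); (0, 1, 1); (3, 0, 0); (0, 0, 3))


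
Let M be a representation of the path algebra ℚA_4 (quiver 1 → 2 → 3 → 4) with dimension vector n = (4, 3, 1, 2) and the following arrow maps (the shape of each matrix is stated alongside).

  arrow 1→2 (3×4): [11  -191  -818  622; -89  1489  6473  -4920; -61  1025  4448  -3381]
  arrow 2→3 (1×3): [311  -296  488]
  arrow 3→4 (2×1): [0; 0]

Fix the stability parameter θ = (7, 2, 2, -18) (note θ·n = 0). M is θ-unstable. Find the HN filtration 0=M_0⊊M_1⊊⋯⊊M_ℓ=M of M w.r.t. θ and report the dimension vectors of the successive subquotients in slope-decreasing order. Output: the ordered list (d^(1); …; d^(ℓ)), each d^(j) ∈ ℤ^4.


Barcode: M ≅ I[1,1], I[1,2]^2, I[1,3], I[4,4]^2. HN layers by μ_θ (4 steps, strictly decreasing):
  μ^(1)=7; μ^(2)=9/2; μ^(3)=11/3; μ^(4)=-18

((1, 0, 0, 0); (2, 2, 0, 0); (1, 1, 1, 0); (0, 0, 0, 2))


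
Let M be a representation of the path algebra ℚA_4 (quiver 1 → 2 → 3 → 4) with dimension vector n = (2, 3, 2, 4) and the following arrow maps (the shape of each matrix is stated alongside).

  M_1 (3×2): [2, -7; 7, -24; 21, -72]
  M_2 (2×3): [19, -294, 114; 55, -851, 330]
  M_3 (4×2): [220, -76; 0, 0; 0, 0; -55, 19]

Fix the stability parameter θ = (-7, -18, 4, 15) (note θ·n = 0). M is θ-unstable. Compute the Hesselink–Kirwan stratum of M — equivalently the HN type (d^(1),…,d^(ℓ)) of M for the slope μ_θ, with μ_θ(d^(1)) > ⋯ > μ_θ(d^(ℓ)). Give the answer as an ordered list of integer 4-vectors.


Interval decomposition of M: I[1,3], I[1,4], I[2,2], I[4,4]^3.
HN type (ℓ=4): μ^(1)=15; μ^(2)=4; μ^(3)=-25/2; μ^(4)=-18

((0, 0, 0, 4); (0, 0, 2, 0); (2, 2, 0, 0); (0, 1, 0, 0))


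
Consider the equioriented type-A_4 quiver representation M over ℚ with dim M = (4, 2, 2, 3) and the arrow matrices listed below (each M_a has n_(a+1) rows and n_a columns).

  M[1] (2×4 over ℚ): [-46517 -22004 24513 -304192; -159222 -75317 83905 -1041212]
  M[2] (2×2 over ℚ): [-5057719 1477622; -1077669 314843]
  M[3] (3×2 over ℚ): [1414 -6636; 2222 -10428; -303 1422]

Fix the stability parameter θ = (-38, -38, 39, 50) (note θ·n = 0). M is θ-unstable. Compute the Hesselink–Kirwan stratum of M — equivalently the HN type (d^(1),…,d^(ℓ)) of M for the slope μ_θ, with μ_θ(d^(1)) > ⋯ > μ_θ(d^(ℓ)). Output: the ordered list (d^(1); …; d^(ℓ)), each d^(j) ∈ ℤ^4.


Via rank(M_{q-1}∘⋯∘M_p): M ≅ I[1,1]^2, I[1,3], I[1,4], I[4,4]^2.
μ_θ-semistable layers: μ^(1)=50; μ^(2)=39; μ^(3)=-38

((0, 0, 0, 3); (0, 0, 2, 0); (4, 2, 0, 0))


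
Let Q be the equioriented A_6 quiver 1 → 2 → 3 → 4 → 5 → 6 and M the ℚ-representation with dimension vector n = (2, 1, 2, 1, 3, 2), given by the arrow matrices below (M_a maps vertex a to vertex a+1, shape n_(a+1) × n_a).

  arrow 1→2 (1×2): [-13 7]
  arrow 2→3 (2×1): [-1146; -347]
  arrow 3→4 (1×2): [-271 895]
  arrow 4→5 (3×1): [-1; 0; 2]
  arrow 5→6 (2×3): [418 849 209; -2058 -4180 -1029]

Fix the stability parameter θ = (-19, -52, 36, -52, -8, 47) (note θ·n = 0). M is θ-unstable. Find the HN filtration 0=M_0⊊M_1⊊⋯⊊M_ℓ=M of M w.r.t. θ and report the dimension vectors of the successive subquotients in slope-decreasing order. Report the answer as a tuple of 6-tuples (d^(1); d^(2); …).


Barcode: M ≅ I[1,1], I[1,5], I[3,3], I[5,6]^2. HN layers by μ_θ (5 steps, strictly decreasing):
  μ^(1)=47; μ^(2)=36; μ^(3)=-8; μ^(4)=-19; μ^(5)=-71/2

((0, 0, 0, 0, 0, 2); (0, 0, 1, 0, 0, 0); (0, 0, 1, 1, 3, 0); (1, 0, 0, 0, 0, 0); (1, 1, 0, 0, 0, 0))
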